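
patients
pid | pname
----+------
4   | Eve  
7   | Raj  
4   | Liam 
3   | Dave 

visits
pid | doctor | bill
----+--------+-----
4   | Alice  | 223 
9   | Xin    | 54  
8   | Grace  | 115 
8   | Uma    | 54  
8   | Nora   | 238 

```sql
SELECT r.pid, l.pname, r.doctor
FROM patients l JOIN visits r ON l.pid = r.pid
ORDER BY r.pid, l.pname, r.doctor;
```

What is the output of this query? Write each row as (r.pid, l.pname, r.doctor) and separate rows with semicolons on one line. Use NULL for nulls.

INNER JOIN keeps only pairs where the ON condition holds.
Matching on l.pid = r.pid.
Matched pairs: 2.

(4, Eve, Alice); (4, Liam, Alice)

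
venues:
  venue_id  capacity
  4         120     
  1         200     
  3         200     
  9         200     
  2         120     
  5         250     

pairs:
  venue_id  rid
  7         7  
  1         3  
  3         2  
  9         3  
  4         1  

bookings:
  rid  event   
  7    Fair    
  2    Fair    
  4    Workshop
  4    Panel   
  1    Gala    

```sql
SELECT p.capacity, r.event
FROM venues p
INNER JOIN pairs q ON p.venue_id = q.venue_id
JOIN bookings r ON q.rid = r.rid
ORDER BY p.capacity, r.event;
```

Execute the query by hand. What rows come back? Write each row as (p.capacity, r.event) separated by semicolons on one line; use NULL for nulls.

(120, Gala); (200, Fair)

Joins associate left-to-right: venues INNER JOIN pairs on venue_id gives 4 intermediate row(s).
Then INNER JOIN `bookings r` on rid: keep only rows whose q.rid appears in r.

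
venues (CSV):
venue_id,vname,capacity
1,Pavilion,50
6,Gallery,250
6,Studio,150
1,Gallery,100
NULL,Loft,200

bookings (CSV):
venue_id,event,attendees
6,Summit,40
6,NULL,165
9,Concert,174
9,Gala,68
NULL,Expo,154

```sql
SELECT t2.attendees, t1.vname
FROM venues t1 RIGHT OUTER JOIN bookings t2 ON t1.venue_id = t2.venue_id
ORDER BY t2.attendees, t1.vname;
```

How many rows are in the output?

7

RIGHT JOIN keeps every row from `bookings`; unmatched rows get NULL for `venues`'s columns.
Matching on t1.venue_id = t2.venue_id. A NULL in a compared column never satisfies the condition.
Matched pairs: 4; unmatched t2 rows kept: 3.
Total: 4 matched + 3 padded = 7 rows.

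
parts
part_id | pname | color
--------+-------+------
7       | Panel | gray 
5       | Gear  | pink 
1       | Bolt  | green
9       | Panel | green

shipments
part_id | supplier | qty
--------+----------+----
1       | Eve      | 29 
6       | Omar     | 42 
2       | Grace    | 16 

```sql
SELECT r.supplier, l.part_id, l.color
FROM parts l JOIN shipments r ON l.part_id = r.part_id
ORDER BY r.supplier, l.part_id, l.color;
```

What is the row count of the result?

INNER JOIN keeps only pairs where the ON condition holds.
Matching on l.part_id = r.part_id.
Matched pairs: 1.
Total: 1 rows.

1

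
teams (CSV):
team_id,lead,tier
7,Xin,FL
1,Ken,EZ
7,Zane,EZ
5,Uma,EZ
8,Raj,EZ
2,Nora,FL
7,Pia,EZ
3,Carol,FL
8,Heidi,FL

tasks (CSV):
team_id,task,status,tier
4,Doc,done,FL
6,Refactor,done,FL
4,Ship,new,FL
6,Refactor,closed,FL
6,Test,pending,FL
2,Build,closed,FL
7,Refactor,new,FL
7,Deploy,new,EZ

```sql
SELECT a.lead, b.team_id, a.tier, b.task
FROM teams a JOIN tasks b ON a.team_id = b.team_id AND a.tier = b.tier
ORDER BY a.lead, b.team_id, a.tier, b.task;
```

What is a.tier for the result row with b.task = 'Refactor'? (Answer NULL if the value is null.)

FL

INNER JOIN keeps only pairs where the ON condition holds.
Matching on a.team_id = b.team_id AND a.tier = b.tier.
Matched pairs: 4.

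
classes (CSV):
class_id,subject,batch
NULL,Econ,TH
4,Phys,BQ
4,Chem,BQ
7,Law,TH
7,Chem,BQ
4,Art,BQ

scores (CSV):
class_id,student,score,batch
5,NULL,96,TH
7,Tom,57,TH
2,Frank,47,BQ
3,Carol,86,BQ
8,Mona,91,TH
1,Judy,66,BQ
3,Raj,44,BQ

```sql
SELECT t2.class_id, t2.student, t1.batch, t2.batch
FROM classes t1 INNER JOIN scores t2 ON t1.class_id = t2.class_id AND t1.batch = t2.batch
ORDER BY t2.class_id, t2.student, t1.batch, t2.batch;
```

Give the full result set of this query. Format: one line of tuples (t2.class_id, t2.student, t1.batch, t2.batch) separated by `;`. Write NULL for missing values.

(7, Tom, TH, TH)

INNER JOIN keeps only pairs where the ON condition holds.
Matching on t1.class_id = t2.class_id AND t1.batch = t2.batch. A NULL in a compared column never satisfies the condition.
- t1 (class_id=NULL, batch=TH) has no partner → excluded.
- t1 (class_id=4, batch=BQ) has no partner → excluded.
- t1 (class_id=4, batch=BQ) has no partner → excluded.
- t1 (class_id=7, batch=TH) pairs with 1 row(s) of t2.
- t1 (class_id=7, batch=BQ) has no partner → excluded.
- t1 (class_id=4, batch=BQ) has no partner → excluded.
After projecting and ordering:
t2.class_id | t2.student | t1.batch | t2.batch
7 | Tom | TH | TH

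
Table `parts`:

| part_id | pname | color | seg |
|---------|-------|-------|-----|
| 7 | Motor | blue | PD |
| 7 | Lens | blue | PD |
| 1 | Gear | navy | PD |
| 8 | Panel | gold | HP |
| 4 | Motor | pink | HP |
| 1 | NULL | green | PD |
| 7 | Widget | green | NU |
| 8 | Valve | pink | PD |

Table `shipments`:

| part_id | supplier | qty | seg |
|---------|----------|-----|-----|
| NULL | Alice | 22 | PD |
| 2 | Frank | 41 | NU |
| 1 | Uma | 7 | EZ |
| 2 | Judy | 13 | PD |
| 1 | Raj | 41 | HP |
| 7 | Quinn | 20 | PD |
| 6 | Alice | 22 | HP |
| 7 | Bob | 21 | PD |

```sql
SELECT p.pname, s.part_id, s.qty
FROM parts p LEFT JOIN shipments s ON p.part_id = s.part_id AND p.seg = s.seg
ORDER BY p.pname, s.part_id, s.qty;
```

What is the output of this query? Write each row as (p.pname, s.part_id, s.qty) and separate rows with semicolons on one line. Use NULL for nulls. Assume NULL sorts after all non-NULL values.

(Gear, NULL, NULL); (Lens, 7, 20); (Lens, 7, 21); (Motor, 7, 20); (Motor, 7, 21); (Motor, NULL, NULL); (Panel, NULL, NULL); (Valve, NULL, NULL); (Widget, NULL, NULL); (NULL, NULL, NULL)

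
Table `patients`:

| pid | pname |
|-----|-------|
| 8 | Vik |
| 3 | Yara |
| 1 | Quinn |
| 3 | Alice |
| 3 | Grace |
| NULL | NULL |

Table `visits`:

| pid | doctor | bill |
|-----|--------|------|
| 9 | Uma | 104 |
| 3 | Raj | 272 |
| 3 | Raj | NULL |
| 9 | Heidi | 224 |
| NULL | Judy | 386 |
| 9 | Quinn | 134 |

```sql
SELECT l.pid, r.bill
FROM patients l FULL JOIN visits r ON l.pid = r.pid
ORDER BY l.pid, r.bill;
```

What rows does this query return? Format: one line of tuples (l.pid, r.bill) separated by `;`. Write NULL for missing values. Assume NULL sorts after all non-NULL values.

(1, NULL); (3, 272); (3, 272); (3, 272); (3, NULL); (3, NULL); (3, NULL); (8, NULL); (NULL, 104); (NULL, 134); (NULL, 224); (NULL, 386); (NULL, NULL)

FULL OUTER JOIN keeps every row from both sides; unmatched rows get NULL for the other side's columns.
Matching on l.pid = r.pid. A NULL in a compared column never satisfies the condition.
- l[0] pid=8 → no match; kept with NULLs on the r side.
- l[1] pid=3 → 2 match(es) in r → 2 row(s).
- l[2] pid=1 → no match; kept with NULLs on the r side.
- l[3] pid=3 → 2 match(es) in r → 2 row(s).
- l[4] pid=3 → 2 match(es) in r → 2 row(s).
- l[5] pid=NULL → no match; kept with NULLs on the r side.
- 4 r row(s) had no l match → kept, l columns NULL.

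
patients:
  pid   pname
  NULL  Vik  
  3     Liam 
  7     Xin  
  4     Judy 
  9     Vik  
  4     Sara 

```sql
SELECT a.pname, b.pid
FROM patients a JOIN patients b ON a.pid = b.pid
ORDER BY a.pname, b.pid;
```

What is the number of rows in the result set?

7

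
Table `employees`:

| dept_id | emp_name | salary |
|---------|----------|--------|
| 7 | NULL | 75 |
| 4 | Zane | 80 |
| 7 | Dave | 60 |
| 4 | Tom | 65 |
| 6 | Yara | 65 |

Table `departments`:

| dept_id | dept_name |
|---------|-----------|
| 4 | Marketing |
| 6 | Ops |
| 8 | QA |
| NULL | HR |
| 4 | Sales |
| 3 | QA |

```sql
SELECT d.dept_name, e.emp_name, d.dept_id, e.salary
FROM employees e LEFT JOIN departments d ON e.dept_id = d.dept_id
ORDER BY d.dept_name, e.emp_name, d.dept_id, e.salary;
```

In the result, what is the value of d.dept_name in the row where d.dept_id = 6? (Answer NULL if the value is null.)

LEFT JOIN keeps every row from `employees`; unmatched rows get NULL for `departments`'s columns.
Matching on e.dept_id = d.dept_id. A NULL in a compared column never satisfies the condition.
Matched pairs: 5; unmatched e rows kept: 2.

Ops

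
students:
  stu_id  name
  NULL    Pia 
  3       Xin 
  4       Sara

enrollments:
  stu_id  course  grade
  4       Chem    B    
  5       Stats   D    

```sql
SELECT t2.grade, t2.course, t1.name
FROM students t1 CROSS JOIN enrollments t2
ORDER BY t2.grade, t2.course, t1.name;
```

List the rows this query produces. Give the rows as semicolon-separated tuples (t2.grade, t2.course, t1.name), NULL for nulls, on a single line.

CROSS JOIN pairs every row of `students` with every row of `enrollments`: 3 × 2 = 6 rows.
After projecting and ordering:
t2.grade | t2.course | t1.name
B | Chem | Pia
B | Chem | Sara
B | Chem | Xin
D | Stats | Pia
D | Stats | Sara
D | Stats | Xin

(B, Chem, Pia); (B, Chem, Sara); (B, Chem, Xin); (D, Stats, Pia); (D, Stats, Sara); (D, Stats, Xin)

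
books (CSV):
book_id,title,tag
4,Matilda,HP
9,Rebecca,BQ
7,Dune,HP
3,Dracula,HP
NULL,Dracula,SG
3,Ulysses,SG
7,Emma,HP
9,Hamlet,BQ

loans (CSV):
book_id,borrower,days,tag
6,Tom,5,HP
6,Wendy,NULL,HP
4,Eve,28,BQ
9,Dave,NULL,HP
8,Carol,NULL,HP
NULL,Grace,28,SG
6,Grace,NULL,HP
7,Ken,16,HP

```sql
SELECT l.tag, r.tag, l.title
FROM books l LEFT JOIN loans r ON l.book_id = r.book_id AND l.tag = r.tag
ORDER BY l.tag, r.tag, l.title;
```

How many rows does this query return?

LEFT JOIN keeps every row from `books`; unmatched rows get NULL for `loans`'s columns.
Matching on l.book_id = r.book_id AND l.tag = r.tag. A NULL in a compared column never satisfies the condition.
Matched pairs: 2; unmatched l rows kept: 6.
Total: 2 matched + 6 padded = 8 rows.

8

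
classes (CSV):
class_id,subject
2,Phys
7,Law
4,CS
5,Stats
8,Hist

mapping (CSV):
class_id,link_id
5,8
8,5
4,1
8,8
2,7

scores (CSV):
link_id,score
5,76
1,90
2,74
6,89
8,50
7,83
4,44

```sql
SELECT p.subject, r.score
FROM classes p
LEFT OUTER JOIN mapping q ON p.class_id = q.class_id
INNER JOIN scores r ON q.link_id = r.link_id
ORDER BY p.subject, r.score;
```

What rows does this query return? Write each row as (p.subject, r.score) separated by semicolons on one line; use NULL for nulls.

Evaluate left to right. First `classes p LEFT JOIN mapping q` on class_id: 6 row(s).
Then INNER JOIN `scores r` on link_id: keep only rows whose q.link_id appears in r.

(CS, 90); (Hist, 50); (Hist, 76); (Phys, 83); (Stats, 50)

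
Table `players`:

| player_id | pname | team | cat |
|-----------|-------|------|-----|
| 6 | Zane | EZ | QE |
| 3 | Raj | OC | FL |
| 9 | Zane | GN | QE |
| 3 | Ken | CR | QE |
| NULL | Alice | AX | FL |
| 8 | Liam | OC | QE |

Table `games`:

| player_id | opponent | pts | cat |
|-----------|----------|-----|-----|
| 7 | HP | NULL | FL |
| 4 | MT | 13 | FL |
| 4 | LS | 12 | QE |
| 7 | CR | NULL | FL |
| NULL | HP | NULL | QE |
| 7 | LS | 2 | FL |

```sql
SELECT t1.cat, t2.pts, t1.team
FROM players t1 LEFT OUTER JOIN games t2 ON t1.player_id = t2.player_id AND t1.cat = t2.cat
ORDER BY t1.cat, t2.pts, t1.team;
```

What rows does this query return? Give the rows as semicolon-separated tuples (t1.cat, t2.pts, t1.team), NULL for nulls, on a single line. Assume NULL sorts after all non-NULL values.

(FL, NULL, AX); (FL, NULL, OC); (QE, NULL, CR); (QE, NULL, EZ); (QE, NULL, GN); (QE, NULL, OC)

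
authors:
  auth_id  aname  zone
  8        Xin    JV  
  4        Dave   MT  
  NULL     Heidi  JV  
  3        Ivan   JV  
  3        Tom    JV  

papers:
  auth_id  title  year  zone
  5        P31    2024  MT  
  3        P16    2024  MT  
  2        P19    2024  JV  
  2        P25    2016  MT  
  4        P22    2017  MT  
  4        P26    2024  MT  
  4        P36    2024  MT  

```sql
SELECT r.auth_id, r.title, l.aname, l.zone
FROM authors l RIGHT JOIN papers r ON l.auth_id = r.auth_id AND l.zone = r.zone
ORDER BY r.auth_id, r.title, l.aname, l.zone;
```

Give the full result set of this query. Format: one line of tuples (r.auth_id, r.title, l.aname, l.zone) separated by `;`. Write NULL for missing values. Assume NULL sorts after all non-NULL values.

(2, P19, NULL, NULL); (2, P25, NULL, NULL); (3, P16, NULL, NULL); (4, P22, Dave, MT); (4, P26, Dave, MT); (4, P36, Dave, MT); (5, P31, NULL, NULL)

RIGHT JOIN keeps every row from `papers`; unmatched rows get NULL for `authors`'s columns.
Matching on l.auth_id = r.auth_id AND l.zone = r.zone. A NULL in a compared column never satisfies the condition.
- l row (auth_id=8, zone=JV): no match.
- l row (auth_id=4, zone=MT): matches 3 r row(s) → 3 output row(s).
- l row (auth_id=NULL, zone=JV): no match.
- l row (auth_id=3, zone=JV): no match.
- l row (auth_id=3, zone=JV): no match.
- 4 r row(s) had no l match → kept, l columns NULL.
After projecting and ordering:
r.auth_id | r.title | l.aname | l.zone
2 | P19 | NULL | NULL
2 | P25 | NULL | NULL
3 | P16 | NULL | NULL
4 | P22 | Dave | MT
4 | P26 | Dave | MT
4 | P36 | Dave | MT
5 | P31 | NULL | NULL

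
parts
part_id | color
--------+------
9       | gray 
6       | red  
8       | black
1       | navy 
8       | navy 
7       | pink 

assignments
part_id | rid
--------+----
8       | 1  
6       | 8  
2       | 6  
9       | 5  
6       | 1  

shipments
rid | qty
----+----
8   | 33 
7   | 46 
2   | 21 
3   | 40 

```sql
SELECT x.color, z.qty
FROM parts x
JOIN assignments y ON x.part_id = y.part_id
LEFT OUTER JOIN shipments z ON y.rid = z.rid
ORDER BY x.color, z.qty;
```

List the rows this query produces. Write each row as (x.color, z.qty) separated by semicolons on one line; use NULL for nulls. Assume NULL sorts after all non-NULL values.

(black, NULL); (gray, NULL); (navy, NULL); (red, 33); (red, NULL)

Joins associate left-to-right: parts INNER JOIN assignments on part_id gives 5 intermediate row(s).
Then LEFT JOIN `shipments z` on rid: each of those 5 rows is kept; rows whose y.rid has no match in z get NULL for z's columns.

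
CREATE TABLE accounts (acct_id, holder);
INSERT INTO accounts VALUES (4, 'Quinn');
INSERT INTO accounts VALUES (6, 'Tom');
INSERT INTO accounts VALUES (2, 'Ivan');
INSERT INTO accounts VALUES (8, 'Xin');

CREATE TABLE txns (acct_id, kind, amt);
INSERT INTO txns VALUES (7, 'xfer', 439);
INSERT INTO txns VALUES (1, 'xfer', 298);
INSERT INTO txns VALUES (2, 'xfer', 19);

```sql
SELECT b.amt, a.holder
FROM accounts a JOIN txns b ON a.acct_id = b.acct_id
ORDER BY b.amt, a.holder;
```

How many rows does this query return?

1

INNER JOIN keeps only pairs where the ON condition holds.
Matching on a.acct_id = b.acct_id.
- a row (acct_id=4): no match → dropped.
- a row (acct_id=6): no match → dropped.
- a row (acct_id=2): matches 1 b row(s) → 1 output row(s).
- a row (acct_id=8): no match → dropped.
Total: 1 rows.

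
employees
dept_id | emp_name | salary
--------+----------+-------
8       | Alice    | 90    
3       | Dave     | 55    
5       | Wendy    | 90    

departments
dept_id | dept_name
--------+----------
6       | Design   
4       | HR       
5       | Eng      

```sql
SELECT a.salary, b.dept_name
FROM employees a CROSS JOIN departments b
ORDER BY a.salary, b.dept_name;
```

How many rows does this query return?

CROSS JOIN pairs every row of `employees` with every row of `departments`: 3 × 3 = 9 rows.

9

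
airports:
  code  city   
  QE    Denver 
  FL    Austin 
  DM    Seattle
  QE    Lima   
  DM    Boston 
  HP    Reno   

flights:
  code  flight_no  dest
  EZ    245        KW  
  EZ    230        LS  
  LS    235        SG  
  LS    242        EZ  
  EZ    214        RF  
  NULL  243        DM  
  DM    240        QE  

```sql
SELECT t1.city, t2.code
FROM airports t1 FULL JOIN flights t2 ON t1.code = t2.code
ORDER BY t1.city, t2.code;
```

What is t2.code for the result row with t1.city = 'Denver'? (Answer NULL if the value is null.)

FULL OUTER JOIN keeps every row from both sides; unmatched rows get NULL for the other side's columns.
Matching on t1.code = t2.code. A NULL in a compared column never satisfies the condition.
Matched pairs: 2; unmatched t1 rows kept: 4; unmatched t2 rows kept: 6.

NULL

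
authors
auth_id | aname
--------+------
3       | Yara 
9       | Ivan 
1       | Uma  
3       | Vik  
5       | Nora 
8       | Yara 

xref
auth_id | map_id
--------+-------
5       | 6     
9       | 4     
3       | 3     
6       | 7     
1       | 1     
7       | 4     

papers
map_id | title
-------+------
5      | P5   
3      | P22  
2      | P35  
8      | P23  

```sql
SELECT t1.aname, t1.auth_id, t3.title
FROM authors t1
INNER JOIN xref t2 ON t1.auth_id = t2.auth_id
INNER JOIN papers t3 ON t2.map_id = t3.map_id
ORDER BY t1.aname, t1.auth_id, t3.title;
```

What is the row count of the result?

2

Joins associate left-to-right: authors INNER JOIN xref on auth_id gives 5 intermediate row(s).
Then INNER JOIN `papers t3` on map_id: keep only rows whose t2.map_id appears in t3.
Result: 2 row(s).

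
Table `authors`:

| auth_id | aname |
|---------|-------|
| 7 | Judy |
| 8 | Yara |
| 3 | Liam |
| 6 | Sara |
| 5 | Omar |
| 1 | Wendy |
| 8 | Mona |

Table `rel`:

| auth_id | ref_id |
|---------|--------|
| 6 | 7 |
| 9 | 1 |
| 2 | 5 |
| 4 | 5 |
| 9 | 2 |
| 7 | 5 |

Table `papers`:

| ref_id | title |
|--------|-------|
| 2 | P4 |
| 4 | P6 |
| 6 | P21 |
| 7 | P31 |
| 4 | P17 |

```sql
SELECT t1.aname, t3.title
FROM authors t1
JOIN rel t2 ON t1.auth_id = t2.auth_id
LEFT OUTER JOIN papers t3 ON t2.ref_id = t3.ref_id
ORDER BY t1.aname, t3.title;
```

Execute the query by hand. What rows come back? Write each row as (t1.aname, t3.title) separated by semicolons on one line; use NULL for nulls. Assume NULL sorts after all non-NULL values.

Evaluate left to right. First `authors t1 INNER JOIN rel t2` on auth_id: 2 row(s).
Then LEFT JOIN `papers t3` on ref_id: each of those 2 rows is kept; rows whose t2.ref_id has no match in t3 get NULL for t3's columns.

(Judy, NULL); (Sara, P31)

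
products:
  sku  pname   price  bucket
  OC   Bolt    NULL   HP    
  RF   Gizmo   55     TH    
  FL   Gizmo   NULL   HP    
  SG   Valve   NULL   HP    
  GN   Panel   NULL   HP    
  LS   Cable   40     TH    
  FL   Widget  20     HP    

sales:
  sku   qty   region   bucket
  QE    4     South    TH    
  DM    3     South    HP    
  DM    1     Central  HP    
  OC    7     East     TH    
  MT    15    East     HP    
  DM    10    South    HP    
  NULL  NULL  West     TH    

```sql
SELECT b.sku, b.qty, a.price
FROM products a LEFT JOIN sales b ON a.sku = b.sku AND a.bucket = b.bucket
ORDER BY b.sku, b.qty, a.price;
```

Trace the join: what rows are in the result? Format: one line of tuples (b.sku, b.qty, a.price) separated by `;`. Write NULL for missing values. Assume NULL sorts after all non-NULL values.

(NULL, NULL, 20); (NULL, NULL, 40); (NULL, NULL, 55); (NULL, NULL, NULL); (NULL, NULL, NULL); (NULL, NULL, NULL); (NULL, NULL, NULL)

LEFT JOIN keeps every row from `products`; unmatched rows get NULL for `sales`'s columns.
Matching on a.sku = b.sku AND a.bucket = b.bucket. A NULL in a compared column never satisfies the condition.
Matched pairs: 0; unmatched a rows kept: 7.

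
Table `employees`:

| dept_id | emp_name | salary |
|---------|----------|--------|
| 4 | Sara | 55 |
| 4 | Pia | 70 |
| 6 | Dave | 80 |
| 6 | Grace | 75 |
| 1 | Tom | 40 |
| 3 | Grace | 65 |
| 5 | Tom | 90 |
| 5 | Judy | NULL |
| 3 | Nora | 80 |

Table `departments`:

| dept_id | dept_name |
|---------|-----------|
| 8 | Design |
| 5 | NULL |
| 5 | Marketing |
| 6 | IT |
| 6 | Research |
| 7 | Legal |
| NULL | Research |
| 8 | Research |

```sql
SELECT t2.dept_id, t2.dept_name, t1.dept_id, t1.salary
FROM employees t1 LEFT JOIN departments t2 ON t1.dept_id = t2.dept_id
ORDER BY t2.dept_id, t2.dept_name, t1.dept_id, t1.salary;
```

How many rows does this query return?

13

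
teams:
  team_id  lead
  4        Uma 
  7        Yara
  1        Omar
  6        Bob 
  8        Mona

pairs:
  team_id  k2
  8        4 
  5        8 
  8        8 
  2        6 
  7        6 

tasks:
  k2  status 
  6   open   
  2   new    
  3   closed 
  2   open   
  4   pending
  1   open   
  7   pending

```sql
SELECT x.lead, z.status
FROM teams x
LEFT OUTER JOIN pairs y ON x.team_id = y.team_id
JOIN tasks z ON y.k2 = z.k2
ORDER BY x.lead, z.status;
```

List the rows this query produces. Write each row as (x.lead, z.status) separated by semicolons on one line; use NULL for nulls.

(Mona, pending); (Yara, open)

Evaluate left to right. First `teams x LEFT JOIN pairs y` on team_id: 6 row(s).
Then INNER JOIN `tasks z` on k2: keep only rows whose y.k2 appears in z.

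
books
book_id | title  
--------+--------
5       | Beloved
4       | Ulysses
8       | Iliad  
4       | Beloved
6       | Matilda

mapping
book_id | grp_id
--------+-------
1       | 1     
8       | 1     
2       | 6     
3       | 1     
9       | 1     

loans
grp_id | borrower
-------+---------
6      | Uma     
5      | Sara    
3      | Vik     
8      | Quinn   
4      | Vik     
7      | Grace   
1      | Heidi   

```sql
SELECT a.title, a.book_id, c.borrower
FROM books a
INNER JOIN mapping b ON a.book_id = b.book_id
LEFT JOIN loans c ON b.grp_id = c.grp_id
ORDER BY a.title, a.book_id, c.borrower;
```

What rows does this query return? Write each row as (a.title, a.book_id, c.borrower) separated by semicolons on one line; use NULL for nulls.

(Iliad, 8, Heidi)

Step 1 — a INNER JOIN b on book_id → 1 row(s).
Then LEFT JOIN `loans c` on grp_id: each of those 1 rows is kept; rows whose b.grp_id has no match in c get NULL for c's columns.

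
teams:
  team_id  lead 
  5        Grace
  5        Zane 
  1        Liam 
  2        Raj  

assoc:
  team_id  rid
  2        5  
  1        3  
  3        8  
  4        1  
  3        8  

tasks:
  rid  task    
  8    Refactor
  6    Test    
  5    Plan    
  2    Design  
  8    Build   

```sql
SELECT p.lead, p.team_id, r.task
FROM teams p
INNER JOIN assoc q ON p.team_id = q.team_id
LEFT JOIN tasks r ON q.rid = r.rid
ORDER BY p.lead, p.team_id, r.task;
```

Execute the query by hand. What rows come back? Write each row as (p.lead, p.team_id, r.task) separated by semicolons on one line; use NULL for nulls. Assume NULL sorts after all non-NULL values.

Evaluate left to right. First `teams p INNER JOIN assoc q` on team_id: 2 row(s).
Then LEFT JOIN `tasks r` on rid: each of those 2 rows is kept; rows whose q.rid has no match in r get NULL for r's columns.

(Liam, 1, NULL); (Raj, 2, Plan)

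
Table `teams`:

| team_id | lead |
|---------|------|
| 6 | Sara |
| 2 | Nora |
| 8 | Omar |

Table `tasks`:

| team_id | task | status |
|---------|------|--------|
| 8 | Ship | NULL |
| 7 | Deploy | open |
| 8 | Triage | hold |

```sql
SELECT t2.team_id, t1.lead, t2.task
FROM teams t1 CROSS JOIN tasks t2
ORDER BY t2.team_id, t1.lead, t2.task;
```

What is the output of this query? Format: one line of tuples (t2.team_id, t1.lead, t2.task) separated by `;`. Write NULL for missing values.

CROSS JOIN pairs every row of `teams` with every row of `tasks`: 3 × 3 = 9 rows.
After projecting and ordering:
t2.team_id | t1.lead | t2.task
7 | Nora | Deploy
7 | Omar | Deploy
7 | Sara | Deploy
8 | Nora | Ship
8 | Nora | Triage
8 | Omar | Ship
8 | Omar | Triage
8 | Sara | Ship
8 | Sara | Triage

(7, Nora, Deploy); (7, Omar, Deploy); (7, Sara, Deploy); (8, Nora, Ship); (8, Nora, Triage); (8, Omar, Ship); (8, Omar, Triage); (8, Sara, Ship); (8, Sara, Triage)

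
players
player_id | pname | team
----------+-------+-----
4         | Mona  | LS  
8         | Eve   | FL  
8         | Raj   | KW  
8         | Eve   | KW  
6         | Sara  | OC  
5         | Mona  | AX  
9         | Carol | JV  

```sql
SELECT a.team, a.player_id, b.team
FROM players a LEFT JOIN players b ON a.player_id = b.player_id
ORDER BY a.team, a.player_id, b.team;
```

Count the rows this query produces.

13

LEFT JOIN keeps every row from `players a`; unmatched rows get NULL for `players b`'s columns.
Matching on a.player_id = b.player_id.
- a[0] player_id=4 → 1 match(es) in b → 1 row(s).
- a[1] player_id=8 → 3 match(es) in b → 3 row(s).
- a[2] player_id=8 → 3 match(es) in b → 3 row(s).
- a[3] player_id=8 → 3 match(es) in b → 3 row(s).
- a[4] player_id=6 → 1 match(es) in b → 1 row(s).
- a[5] player_id=5 → 1 match(es) in b → 1 row(s).
- a[6] player_id=9 → 1 match(es) in b → 1 row(s).
Total: 13 rows.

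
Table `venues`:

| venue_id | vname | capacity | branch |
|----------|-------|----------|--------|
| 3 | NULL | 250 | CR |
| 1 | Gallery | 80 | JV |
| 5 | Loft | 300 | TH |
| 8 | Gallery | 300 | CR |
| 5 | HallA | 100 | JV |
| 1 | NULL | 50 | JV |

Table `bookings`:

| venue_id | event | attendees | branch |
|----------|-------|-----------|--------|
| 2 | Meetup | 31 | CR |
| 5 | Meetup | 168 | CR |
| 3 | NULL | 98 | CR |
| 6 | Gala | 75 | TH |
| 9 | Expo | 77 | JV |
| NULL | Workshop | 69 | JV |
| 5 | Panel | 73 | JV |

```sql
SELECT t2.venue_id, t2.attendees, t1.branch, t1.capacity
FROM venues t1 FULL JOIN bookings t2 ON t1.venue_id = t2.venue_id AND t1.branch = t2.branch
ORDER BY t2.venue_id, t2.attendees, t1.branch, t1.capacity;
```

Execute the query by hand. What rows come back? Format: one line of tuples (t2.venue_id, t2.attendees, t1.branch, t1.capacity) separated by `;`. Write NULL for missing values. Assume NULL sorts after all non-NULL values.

FULL OUTER JOIN keeps every row from both sides; unmatched rows get NULL for the other side's columns.
Matching on t1.venue_id = t2.venue_id AND t1.branch = t2.branch. A NULL in a compared column never satisfies the condition.
- t1[0] venue_id=3, branch=CR → 1 match(es) in t2 → 1 row(s).
- t1[1] venue_id=1, branch=JV → no match; kept with NULLs on the t2 side.
- t1[2] venue_id=5, branch=TH → no match; kept with NULLs on the t2 side.
- t1[3] venue_id=8, branch=CR → no match; kept with NULLs on the t2 side.
- t1[4] venue_id=5, branch=JV → 1 match(es) in t2 → 1 row(s).
- t1[5] venue_id=1, branch=JV → no match; kept with NULLs on the t2 side.
- plus 5 unmatched t2 row(s), each kept with NULL t1 columns.

(2, 31, NULL, NULL); (3, 98, CR, 250); (5, 73, JV, 100); (5, 168, NULL, NULL); (6, 75, NULL, NULL); (9, 77, NULL, NULL); (NULL, 69, NULL, NULL); (NULL, NULL, CR, 300); (NULL, NULL, JV, 50); (NULL, NULL, JV, 80); (NULL, NULL, TH, 300)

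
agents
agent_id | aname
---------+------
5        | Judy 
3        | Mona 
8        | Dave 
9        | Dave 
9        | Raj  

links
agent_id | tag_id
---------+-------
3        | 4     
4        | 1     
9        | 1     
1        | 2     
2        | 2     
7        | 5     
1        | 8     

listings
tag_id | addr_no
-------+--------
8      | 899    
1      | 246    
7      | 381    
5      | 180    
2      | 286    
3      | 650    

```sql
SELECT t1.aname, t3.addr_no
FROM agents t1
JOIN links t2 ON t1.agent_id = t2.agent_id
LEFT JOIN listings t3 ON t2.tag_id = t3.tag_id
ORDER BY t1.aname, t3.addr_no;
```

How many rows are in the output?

3

Step 1 — t1 INNER JOIN t2 on agent_id → 3 row(s).
Then LEFT JOIN `listings t3` on tag_id: each of those 3 rows is kept; rows whose t2.tag_id has no match in t3 get NULL for t3's columns.
Result: 3 row(s).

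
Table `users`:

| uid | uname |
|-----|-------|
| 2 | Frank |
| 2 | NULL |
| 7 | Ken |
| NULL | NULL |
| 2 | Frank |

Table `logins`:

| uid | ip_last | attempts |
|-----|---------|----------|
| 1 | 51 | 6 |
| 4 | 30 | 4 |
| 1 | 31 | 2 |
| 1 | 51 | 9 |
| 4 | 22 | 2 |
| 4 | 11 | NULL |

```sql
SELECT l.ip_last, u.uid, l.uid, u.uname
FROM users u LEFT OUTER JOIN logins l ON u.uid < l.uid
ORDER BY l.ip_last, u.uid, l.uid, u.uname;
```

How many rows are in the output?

LEFT JOIN keeps every row from `users`; unmatched rows get NULL for `logins`'s columns.
Matching on u.uid < l.uid. A NULL in a compared column never satisfies the condition.
- u (uid=2) pairs with 3 row(s) of l.
- u (uid=2) pairs with 3 row(s) of l.
- u (uid=7) has no partner → padded with NULL.
- u (uid=NULL) has no partner → padded with NULL.
- u (uid=2) pairs with 3 row(s) of l.
Total: 9 matched + 2 padded = 11 rows.

11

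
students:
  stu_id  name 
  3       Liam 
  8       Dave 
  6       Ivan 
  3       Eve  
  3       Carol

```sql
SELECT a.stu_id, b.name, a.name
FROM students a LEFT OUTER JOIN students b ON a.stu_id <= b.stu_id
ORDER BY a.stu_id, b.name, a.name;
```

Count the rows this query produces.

LEFT JOIN keeps every row from `students a`; unmatched rows get NULL for `students b`'s columns.
Matching on a.stu_id <= b.stu_id.
Matched pairs: 18; unmatched a rows kept: 0.
Total: 18 rows.

18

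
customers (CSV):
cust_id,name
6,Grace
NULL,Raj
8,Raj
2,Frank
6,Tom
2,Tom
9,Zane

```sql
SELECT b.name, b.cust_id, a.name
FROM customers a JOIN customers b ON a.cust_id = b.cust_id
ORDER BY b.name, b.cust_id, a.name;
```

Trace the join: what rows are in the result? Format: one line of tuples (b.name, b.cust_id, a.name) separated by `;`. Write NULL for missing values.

(Frank, 2, Frank); (Frank, 2, Tom); (Grace, 6, Grace); (Grace, 6, Tom); (Raj, 8, Raj); (Tom, 2, Frank); (Tom, 2, Tom); (Tom, 6, Grace); (Tom, 6, Tom); (Zane, 9, Zane)

INNER JOIN keeps only pairs where the ON condition holds.
Matching on a.cust_id = b.cust_id. A NULL in a compared column never satisfies the condition.
- a row (cust_id=6): matches 2 b row(s) → 2 output row(s).
- a row (cust_id=NULL): no match → dropped.
- a row (cust_id=8): matches 1 b row(s) → 1 output row(s).
- a row (cust_id=2): matches 2 b row(s) → 2 output row(s).
- a row (cust_id=6): matches 2 b row(s) → 2 output row(s).
- a row (cust_id=2): matches 2 b row(s) → 2 output row(s).
- a row (cust_id=9): matches 1 b row(s) → 1 output row(s).
After projecting and ordering:
b.name | b.cust_id | a.name
Frank | 2 | Frank
Frank | 2 | Tom
Grace | 6 | Grace
Grace | 6 | Tom
Raj | 8 | Raj
Tom | 2 | Frank
Tom | 2 | Tom
Tom | 6 | Grace
Tom | 6 | Tom
Zane | 9 | Zane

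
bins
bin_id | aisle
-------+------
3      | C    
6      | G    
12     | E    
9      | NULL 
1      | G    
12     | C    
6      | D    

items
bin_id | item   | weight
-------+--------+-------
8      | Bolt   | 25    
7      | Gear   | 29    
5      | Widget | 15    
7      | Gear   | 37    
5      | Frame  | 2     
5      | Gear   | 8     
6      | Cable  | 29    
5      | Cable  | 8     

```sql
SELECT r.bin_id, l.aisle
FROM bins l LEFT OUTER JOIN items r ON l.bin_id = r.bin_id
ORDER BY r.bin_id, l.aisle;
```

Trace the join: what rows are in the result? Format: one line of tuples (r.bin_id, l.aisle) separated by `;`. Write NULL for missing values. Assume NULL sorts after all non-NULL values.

(6, D); (6, G); (NULL, C); (NULL, C); (NULL, E); (NULL, G); (NULL, NULL)

LEFT JOIN keeps every row from `bins`; unmatched rows get NULL for `items`'s columns.
Matching on l.bin_id = r.bin_id.
- l row (bin_id=3): no match → kept, r columns NULL.
- l row (bin_id=6): matches 1 r row(s) → 1 output row(s).
- l row (bin_id=12): no match → kept, r columns NULL.
- l row (bin_id=9): no match → kept, r columns NULL.
- l row (bin_id=1): no match → kept, r columns NULL.
- l row (bin_id=12): no match → kept, r columns NULL.
- l row (bin_id=6): matches 1 r row(s) → 1 output row(s).
After projecting and ordering:
r.bin_id | l.aisle
6 | D
6 | G
NULL | C
NULL | C
NULL | E
NULL | G
NULL | NULL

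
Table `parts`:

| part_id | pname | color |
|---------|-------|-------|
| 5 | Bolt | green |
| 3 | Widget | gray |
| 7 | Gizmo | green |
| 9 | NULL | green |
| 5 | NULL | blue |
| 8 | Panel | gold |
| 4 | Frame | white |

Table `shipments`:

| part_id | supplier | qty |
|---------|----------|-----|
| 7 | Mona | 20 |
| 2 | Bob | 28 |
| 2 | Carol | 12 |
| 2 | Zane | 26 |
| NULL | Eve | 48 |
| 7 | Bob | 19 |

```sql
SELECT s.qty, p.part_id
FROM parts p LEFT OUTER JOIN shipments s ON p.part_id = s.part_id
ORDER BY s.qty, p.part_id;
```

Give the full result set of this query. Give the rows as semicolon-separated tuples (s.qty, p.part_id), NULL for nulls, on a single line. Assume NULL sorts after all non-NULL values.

(19, 7); (20, 7); (NULL, 3); (NULL, 4); (NULL, 5); (NULL, 5); (NULL, 8); (NULL, 9)

LEFT JOIN keeps every row from `parts`; unmatched rows get NULL for `shipments`'s columns.
Matching on p.part_id = s.part_id. A NULL in a compared column never satisfies the condition.
Matched pairs: 2; unmatched p rows kept: 6.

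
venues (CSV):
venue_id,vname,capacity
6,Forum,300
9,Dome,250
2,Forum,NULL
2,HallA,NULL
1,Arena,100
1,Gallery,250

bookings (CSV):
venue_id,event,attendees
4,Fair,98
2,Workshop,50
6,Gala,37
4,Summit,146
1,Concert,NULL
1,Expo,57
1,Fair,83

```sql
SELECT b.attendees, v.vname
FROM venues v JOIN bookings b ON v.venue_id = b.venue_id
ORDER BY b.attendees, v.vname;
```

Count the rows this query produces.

9

INNER JOIN keeps only pairs where the ON condition holds.
Matching on v.venue_id = b.venue_id.
- venue_id=6: 1 matching b row(s), so 1 row(s) emitted.
- venue_id=9: no matching b row, dropped.
- venue_id=2: 1 matching b row(s), so 1 row(s) emitted.
- venue_id=2: 1 matching b row(s), so 1 row(s) emitted.
- venue_id=1: 3 matching b row(s), so 3 row(s) emitted.
- venue_id=1: 3 matching b row(s), so 3 row(s) emitted.
Total: 9 rows.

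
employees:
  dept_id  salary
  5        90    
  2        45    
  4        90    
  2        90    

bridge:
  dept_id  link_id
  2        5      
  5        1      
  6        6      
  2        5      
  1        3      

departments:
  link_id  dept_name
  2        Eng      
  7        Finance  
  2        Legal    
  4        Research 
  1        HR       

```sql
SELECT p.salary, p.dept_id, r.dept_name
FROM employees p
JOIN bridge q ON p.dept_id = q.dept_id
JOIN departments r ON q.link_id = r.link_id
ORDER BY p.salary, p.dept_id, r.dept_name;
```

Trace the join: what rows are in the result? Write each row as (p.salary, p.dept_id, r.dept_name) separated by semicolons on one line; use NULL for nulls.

(90, 5, HR)

Joins associate left-to-right: employees INNER JOIN bridge on dept_id gives 5 intermediate row(s).
Then INNER JOIN `departments r` on link_id: keep only rows whose q.link_id appears in r.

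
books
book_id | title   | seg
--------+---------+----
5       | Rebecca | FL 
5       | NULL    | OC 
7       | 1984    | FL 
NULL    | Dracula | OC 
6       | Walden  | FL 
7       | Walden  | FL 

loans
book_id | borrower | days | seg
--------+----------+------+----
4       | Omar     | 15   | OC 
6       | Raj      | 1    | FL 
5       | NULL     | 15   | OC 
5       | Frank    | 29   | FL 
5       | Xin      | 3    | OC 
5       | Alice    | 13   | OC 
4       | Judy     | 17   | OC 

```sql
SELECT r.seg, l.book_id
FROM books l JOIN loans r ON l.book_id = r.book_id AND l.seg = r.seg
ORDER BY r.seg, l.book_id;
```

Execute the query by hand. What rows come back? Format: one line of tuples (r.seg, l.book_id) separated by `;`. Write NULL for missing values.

(FL, 5); (FL, 6); (OC, 5); (OC, 5); (OC, 5)

INNER JOIN keeps only pairs where the ON condition holds.
Matching on l.book_id = r.book_id AND l.seg = r.seg. A NULL in a compared column never satisfies the condition.
- l (book_id=5, seg=FL) pairs with 1 row(s) of r.
- l (book_id=5, seg=OC) pairs with 3 row(s) of r.
- l (book_id=7, seg=FL) has no partner → excluded.
- l (book_id=NULL, seg=OC) has no partner → excluded.
- l (book_id=6, seg=FL) pairs with 1 row(s) of r.
- l (book_id=7, seg=FL) has no partner → excluded.
After projecting and ordering:
r.seg | l.book_id
FL | 5
FL | 6
OC | 5
OC | 5
OC | 5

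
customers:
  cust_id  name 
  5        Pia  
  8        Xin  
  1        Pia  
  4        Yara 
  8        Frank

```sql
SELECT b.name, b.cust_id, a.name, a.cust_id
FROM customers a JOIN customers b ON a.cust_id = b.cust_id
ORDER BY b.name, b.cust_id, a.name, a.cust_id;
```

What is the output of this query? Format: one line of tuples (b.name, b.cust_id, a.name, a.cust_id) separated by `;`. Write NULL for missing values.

(Frank, 8, Frank, 8); (Frank, 8, Xin, 8); (Pia, 1, Pia, 1); (Pia, 5, Pia, 5); (Xin, 8, Frank, 8); (Xin, 8, Xin, 8); (Yara, 4, Yara, 4)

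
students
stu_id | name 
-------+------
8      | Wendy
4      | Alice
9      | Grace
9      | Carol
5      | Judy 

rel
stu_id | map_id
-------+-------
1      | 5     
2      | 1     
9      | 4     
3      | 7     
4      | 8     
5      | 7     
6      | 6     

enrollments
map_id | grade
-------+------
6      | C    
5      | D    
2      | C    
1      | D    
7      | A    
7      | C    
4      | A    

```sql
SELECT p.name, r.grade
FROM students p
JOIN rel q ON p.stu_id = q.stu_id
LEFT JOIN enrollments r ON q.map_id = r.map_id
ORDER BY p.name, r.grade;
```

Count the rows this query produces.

Step 1 — p INNER JOIN q on stu_id → 4 row(s).
Then LEFT JOIN `enrollments r` on map_id: each of those 4 rows is kept; rows whose q.map_id has no match in r get NULL for r's columns.
Result: 5 row(s).

5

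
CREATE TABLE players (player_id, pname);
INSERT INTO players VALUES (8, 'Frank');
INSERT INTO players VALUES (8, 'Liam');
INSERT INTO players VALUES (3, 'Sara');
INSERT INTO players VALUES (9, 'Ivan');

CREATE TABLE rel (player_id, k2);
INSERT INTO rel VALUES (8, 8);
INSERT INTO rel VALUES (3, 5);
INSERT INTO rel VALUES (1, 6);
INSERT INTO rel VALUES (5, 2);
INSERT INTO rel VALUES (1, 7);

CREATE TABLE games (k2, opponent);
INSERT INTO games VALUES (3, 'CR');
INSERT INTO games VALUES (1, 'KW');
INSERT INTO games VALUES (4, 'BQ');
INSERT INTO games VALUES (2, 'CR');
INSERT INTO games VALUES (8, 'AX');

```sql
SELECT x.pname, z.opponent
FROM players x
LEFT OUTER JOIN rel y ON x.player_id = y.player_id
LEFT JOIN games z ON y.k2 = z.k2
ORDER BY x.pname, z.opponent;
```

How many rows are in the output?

Joins associate left-to-right: players LEFT JOIN rel on player_id gives 4 intermediate row(s).
Then LEFT JOIN `games z` on k2: each of those 4 rows is kept; rows whose y.k2 has no match in z get NULL for z's columns.
Result: 4 row(s).

4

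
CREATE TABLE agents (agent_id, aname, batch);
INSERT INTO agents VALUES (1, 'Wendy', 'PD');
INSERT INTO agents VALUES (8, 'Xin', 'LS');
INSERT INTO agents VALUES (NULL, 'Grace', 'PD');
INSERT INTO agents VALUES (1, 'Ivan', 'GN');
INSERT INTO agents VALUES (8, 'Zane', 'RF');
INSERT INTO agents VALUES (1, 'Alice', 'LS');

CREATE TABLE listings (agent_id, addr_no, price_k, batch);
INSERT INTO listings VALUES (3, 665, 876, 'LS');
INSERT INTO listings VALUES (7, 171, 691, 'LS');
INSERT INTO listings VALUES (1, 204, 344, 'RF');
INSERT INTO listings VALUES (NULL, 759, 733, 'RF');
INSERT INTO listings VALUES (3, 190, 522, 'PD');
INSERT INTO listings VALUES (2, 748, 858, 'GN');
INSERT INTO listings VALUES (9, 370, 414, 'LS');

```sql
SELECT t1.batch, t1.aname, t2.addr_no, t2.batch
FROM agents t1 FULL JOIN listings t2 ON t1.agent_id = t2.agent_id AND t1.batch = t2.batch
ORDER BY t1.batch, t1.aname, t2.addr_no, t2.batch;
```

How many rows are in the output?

FULL OUTER JOIN keeps every row from both sides; unmatched rows get NULL for the other side's columns.
Matching on t1.agent_id = t2.agent_id AND t1.batch = t2.batch. A NULL in a compared column never satisfies the condition.
- t1[0] agent_id=1, batch=PD → no match; kept with NULLs on the t2 side.
- t1[1] agent_id=8, batch=LS → no match; kept with NULLs on the t2 side.
- t1[2] agent_id=NULL, batch=PD → no match; kept with NULLs on the t2 side.
- t1[3] agent_id=1, batch=GN → no match; kept with NULLs on the t2 side.
- t1[4] agent_id=8, batch=RF → no match; kept with NULLs on the t2 side.
- t1[5] agent_id=1, batch=LS → no match; kept with NULLs on the t2 side.
- plus 7 unmatched t2 row(s), each kept with NULL t1 columns.
Total: 0 matched + 13 padded = 13 rows.

13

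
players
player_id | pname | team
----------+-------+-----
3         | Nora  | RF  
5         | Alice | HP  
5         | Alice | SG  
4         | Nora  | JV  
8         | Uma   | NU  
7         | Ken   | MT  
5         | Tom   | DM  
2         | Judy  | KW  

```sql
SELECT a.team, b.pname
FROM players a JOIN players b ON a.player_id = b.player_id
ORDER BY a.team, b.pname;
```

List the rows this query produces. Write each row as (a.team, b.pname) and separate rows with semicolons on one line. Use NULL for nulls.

(DM, Alice); (DM, Alice); (DM, Tom); (HP, Alice); (HP, Alice); (HP, Tom); (JV, Nora); (KW, Judy); (MT, Ken); (NU, Uma); (RF, Nora); (SG, Alice); (SG, Alice); (SG, Tom)

INNER JOIN keeps only pairs where the ON condition holds.
Matching on a.player_id = b.player_id.
- player_id=3: 1 matching b row(s), so 1 row(s) emitted.
- player_id=5: 3 matching b row(s), so 3 row(s) emitted.
- player_id=5: 3 matching b row(s), so 3 row(s) emitted.
- player_id=4: 1 matching b row(s), so 1 row(s) emitted.
- player_id=8: 1 matching b row(s), so 1 row(s) emitted.
- player_id=7: 1 matching b row(s), so 1 row(s) emitted.
- player_id=5: 3 matching b row(s), so 3 row(s) emitted.
- player_id=2: 1 matching b row(s), so 1 row(s) emitted.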